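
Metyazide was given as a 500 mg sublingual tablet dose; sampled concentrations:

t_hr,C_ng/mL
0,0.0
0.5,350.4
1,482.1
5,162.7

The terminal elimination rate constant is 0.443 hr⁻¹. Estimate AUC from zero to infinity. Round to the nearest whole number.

Trapezoidal AUC_0→5:
  [0→0.5]: (0.0+350.4)/2 × 0.5 = 87.6
  [0.5→1]: (350.4+482.1)/2 × 0.5 = 208.125
  [1→5]: (482.1+162.7)/2 × 4 = 1289.6
  Sum = 1585.325 ng/mL·hr
Extrapolated tail: C_last / k_e = 162.7 / 0.443 = 367.269
AUC_0→∞ = 1585.325 + 367.269 = 1952.594 ng/mL·hr

AUC = 1953 ng/mL·hr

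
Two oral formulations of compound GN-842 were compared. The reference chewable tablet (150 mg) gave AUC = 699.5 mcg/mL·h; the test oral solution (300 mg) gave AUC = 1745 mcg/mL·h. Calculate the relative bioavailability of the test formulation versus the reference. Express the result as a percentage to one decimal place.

F_rel = (AUC_test/D_test) / (AUC_ref/D_ref)
      = (1745/300) / (699.5/150)
      = 5.81667 / 4.66333 = 1.2473 = 124.73%

F_rel = 124.7%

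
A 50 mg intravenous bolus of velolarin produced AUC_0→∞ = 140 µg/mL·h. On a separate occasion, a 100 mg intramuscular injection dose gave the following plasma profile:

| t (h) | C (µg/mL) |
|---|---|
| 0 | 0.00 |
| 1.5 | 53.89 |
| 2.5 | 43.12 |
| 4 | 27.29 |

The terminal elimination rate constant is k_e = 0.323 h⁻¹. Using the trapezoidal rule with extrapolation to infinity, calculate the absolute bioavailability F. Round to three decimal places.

F = 0.808

Trapezoidal AUC_0→4 (intramuscular injection):
  [0→1.5]: (0.00+53.89)/2 × 1.5 = 40.4175
  [1.5→2.5]: (53.89+43.12)/2 × 1 = 48.505
  [2.5→4]: (43.12+27.29)/2 × 1.5 = 52.8075
  Sum = 141.73 µg/mL·h
Tail: C_last/k_e = 27.29/0.323 = 84.489
AUC_0→∞ (intramuscular injection) = 141.73 + 84.489 = 226.219 µg/mL·h
F = (AUC_ev/D_ev)/(AUC_iv/D_iv) = (226.219/100)/(140/50) = 2.26219/2.8 = 0.8079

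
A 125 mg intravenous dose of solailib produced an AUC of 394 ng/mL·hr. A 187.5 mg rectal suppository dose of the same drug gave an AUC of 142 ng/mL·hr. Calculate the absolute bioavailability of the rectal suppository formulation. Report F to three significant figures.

F = (AUC_ev / D_ev) / (AUC_iv / D_iv)
  = (142/187.5) / (394/125)
  = 0.757333 / 3.152 = 0.2403

F = 0.240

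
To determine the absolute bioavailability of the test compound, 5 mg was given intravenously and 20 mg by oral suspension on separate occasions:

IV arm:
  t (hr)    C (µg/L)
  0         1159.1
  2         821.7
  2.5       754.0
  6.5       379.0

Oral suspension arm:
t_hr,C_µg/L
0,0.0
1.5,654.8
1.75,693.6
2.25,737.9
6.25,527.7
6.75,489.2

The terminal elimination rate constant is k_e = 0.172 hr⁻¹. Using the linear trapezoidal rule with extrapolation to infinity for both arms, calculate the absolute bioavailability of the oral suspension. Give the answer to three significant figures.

F = 0.243

Trapezoidal AUC_0→6.5 (IV):
  [0→2]: (1159.1+821.7)/2 × 2 = 1980.8
  [2→2.5]: (821.7+754.0)/2 × 0.5 = 393.925
  [2.5→6.5]: (754.0+379.0)/2 × 4 = 2266.0
  Sum = 4640.725 µg/L·hr
IV tail: 379.0/0.172 = 2203.488; AUC_iv,0→∞ = 4640.725 + 2203.488 = 6844.213 µg/L·hr
Trapezoidal AUC_0→6.75 (oral suspension):
  [0→1.5]: (0.0+654.8)/2 × 1.5 = 491.1
  [1.5→1.75]: (654.8+693.6)/2 × 0.25 = 168.55
  [1.75→2.25]: (693.6+737.9)/2 × 0.5 = 357.875
  [2.25→6.25]: (737.9+527.7)/2 × 4 = 2531.2
  [6.25→6.75]: (527.7+489.2)/2 × 0.5 = 254.225
  Sum = 3802.95 µg/L·hr
oral suspension tail: 489.2/0.172 = 2844.186; AUC_ev,0→∞ = 3802.95 + 2844.186 = 6647.136 µg/L·hr
F = (AUC_ev/D_ev)/(AUC_iv/D_iv) = (6647.136/20)/(6844.213/5) = 332.3568/1368.8426 = 0.2428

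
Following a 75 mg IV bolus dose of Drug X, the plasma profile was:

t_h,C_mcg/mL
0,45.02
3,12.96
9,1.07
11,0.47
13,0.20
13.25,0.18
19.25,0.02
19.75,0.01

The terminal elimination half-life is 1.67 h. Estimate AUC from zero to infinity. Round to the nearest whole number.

AUC = 132 mcg/mL·h

Trapezoidal AUC_0→19.75:
  [0→3]: (45.02+12.96)/2 × 3 = 86.97
  [3→9]: (12.96+1.07)/2 × 6 = 42.09
  [9→11]: (1.07+0.47)/2 × 2 = 1.54
  [11→13]: (0.47+0.20)/2 × 2 = 0.67
  [13→13.25]: (0.20+0.18)/2 × 0.25 = 0.0475
  [13.25→19.25]: (0.18+0.02)/2 × 6 = 0.6
  [19.25→19.75]: (0.02+0.01)/2 × 0.5 = 0.0075
  Sum = 131.925 mcg/mL·h
k_e = ln2 / t½ = 0.693147 / 1.67 = 0.4151 h^-1
Extrapolated tail: C_last / k_e = 0.01 / 0.4151 = 0.024
AUC_0→∞ = 131.925 + 0.024 = 131.949 mcg/mL·h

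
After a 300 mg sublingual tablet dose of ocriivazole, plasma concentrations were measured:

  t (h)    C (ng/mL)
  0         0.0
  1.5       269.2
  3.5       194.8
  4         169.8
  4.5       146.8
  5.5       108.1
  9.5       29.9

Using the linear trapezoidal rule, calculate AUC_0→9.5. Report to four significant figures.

Trapezoidal AUC_0→9.5:
  [0→1.5]: (0.0+269.2)/2 × 1.5 = 201.9
  [1.5→3.5]: (269.2+194.8)/2 × 2 = 464.0
  [3.5→4]: (194.8+169.8)/2 × 0.5 = 91.15
  [4→4.5]: (169.8+146.8)/2 × 0.5 = 79.15
  [4.5→5.5]: (146.8+108.1)/2 × 1 = 127.45
  [5.5→9.5]: (108.1+29.9)/2 × 4 = 276.0
  Sum = 1239.65 ng/mL·h

AUC = 1240 ng/mL·h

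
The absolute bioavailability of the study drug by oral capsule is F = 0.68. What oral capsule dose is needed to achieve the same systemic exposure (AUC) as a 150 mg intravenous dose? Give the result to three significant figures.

D_oral = 221 mg

For equal systemic exposure: F × D_ev = D_iv
D_ev = D_iv / F = 150 / 0.68 = 220.588 mg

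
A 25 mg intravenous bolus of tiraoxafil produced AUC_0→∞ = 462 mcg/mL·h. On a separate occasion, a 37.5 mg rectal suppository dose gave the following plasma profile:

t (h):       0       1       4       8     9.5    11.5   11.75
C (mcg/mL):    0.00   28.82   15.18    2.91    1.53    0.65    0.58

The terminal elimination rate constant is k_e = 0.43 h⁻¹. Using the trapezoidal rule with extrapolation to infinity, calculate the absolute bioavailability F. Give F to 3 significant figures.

F = 0.178

Trapezoidal AUC_0→11.75 (rectal suppository):
  [0→1]: (0.00+28.82)/2 × 1 = 14.41
  [1→4]: (28.82+15.18)/2 × 3 = 66.0
  [4→8]: (15.18+2.91)/2 × 4 = 36.18
  [8→9.5]: (2.91+1.53)/2 × 1.5 = 3.33
  [9.5→11.5]: (1.53+0.65)/2 × 2 = 2.18
  [11.5→11.75]: (0.65+0.58)/2 × 0.25 = 0.15375
  Sum = 122.25375 mcg/mL·h
Tail: C_last/k_e = 0.58/0.43 = 1.349
AUC_0→∞ (rectal suppository) = 122.25375 + 1.349 = 123.60275 mcg/mL·h
F = (AUC_ev/D_ev)/(AUC_iv/D_iv) = (123.60275/37.5)/(462/25) = 3.29607/18.48 = 0.1784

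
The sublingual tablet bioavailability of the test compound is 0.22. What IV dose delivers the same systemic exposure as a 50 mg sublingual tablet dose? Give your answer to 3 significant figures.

D_iv = 11.0 mg

Systemic exposure from an extravascular dose = F × D_ev, so the equivalent IV dose is F × D_ev.
D_iv = F × D_ev = 0.22 × 50 = 11 mg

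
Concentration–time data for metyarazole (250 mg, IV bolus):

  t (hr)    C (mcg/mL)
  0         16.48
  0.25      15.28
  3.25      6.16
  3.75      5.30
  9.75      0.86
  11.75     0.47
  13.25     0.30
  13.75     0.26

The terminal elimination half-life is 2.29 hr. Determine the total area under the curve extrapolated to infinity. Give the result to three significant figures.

Trapezoidal AUC_0→13.75:
  [0→0.25]: (16.48+15.28)/2 × 0.25 = 3.97
  [0.25→3.25]: (15.28+6.16)/2 × 3 = 32.16
  [3.25→3.75]: (6.16+5.30)/2 × 0.5 = 2.865
  [3.75→9.75]: (5.30+0.86)/2 × 6 = 18.48
  [9.75→11.75]: (0.86+0.47)/2 × 2 = 1.33
  [11.75→13.25]: (0.47+0.30)/2 × 1.5 = 0.5775
  [13.25→13.75]: (0.30+0.26)/2 × 0.5 = 0.14
  Sum = 59.5225 mcg/mL·hr
k_e = ln2 / t½ = 0.693147 / 2.29 = 0.3027 hr^-1
Extrapolated tail: C_last / k_e = 0.26 / 0.3027 = 0.859
AUC_0→∞ = 59.5225 + 0.859 = 60.3815 mcg/mL·hr

AUC = 60.4 mcg/mL·hr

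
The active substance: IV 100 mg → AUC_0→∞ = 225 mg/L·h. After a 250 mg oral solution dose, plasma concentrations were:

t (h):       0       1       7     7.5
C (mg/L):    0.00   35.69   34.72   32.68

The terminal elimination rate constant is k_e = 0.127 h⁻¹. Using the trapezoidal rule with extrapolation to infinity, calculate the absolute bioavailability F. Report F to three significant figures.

F = 0.895

Trapezoidal AUC_0→7.5 (oral solution):
  [0→1]: (0.00+35.69)/2 × 1 = 17.845
  [1→7]: (35.69+34.72)/2 × 6 = 211.23
  [7→7.5]: (34.72+32.68)/2 × 0.5 = 16.85
  Sum = 245.925 mg/L·h
Tail: C_last/k_e = 32.68/0.127 = 257.323
AUC_0→∞ (oral solution) = 245.925 + 257.323 = 503.248 mg/L·h
F = (AUC_ev/D_ev)/(AUC_iv/D_iv) = (503.248/250)/(225/100) = 2.012992/2.25 = 0.8947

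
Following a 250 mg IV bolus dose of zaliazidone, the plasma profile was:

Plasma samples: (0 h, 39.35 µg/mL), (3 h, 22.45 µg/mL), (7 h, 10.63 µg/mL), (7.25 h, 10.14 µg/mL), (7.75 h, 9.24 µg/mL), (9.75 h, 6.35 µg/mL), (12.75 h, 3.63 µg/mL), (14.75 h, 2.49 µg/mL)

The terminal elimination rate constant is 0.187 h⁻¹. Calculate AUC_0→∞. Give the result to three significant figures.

AUC = 216 µg/mL·h

Trapezoidal AUC_0→14.75:
  [0→3]: (39.35+22.45)/2 × 3 = 92.7
  [3→7]: (22.45+10.63)/2 × 4 = 66.16
  [7→7.25]: (10.63+10.14)/2 × 0.25 = 2.59625
  [7.25→7.75]: (10.14+9.24)/2 × 0.5 = 4.845
  [7.75→9.75]: (9.24+6.35)/2 × 2 = 15.59
  [9.75→12.75]: (6.35+3.63)/2 × 3 = 14.97
  [12.75→14.75]: (3.63+2.49)/2 × 2 = 6.12
  Sum = 202.98125 µg/mL·h
Extrapolated tail: C_last / k_e = 2.49 / 0.187 = 13.316
AUC_0→∞ = 202.98125 + 13.316 = 216.29725 µg/mL·h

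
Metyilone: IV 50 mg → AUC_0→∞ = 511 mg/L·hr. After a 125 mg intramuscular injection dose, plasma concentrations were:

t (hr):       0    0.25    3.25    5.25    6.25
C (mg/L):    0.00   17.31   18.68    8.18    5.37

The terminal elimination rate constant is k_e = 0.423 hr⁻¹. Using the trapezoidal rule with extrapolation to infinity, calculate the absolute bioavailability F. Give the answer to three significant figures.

F = 0.0802

Trapezoidal AUC_0→6.25 (intramuscular injection):
  [0→0.25]: (0.00+17.31)/2 × 0.25 = 2.16375
  [0.25→3.25]: (17.31+18.68)/2 × 3 = 53.985
  [3.25→5.25]: (18.68+8.18)/2 × 2 = 26.86
  [5.25→6.25]: (8.18+5.37)/2 × 1 = 6.775
  Sum = 89.78375 mg/L·hr
Tail: C_last/k_e = 5.37/0.423 = 12.695
AUC_0→∞ (intramuscular injection) = 89.78375 + 12.695 = 102.47875 mg/L·hr
F = (AUC_ev/D_ev)/(AUC_iv/D_iv) = (102.47875/125)/(511/50) = 0.81983/10.22 = 0.0802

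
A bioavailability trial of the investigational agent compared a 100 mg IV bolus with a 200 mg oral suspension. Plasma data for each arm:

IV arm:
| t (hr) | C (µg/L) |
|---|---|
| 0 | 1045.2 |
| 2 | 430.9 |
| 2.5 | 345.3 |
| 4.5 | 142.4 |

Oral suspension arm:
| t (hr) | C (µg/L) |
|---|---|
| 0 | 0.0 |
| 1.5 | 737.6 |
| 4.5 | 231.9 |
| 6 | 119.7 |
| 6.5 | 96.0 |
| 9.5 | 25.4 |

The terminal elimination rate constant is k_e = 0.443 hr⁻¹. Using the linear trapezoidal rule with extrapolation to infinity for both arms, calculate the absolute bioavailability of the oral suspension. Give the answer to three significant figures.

Trapezoidal AUC_0→4.5 (IV):
  [0→2]: (1045.2+430.9)/2 × 2 = 1476.1
  [2→2.5]: (430.9+345.3)/2 × 0.5 = 194.05
  [2.5→4.5]: (345.3+142.4)/2 × 2 = 487.7
  Sum = 2157.85 µg/L·hr
IV tail: 142.4/0.443 = 321.445; AUC_iv,0→∞ = 2157.85 + 321.445 = 2479.295 µg/L·hr
Trapezoidal AUC_0→9.5 (oral suspension):
  [0→1.5]: (0.0+737.6)/2 × 1.5 = 553.2
  [1.5→4.5]: (737.6+231.9)/2 × 3 = 1454.25
  [4.5→6]: (231.9+119.7)/2 × 1.5 = 263.7
  [6→6.5]: (119.7+96.0)/2 × 0.5 = 53.925
  [6.5→9.5]: (96.0+25.4)/2 × 3 = 182.1
  Sum = 2507.175 µg/L·hr
oral suspension tail: 25.4/0.443 = 57.336; AUC_ev,0→∞ = 2507.175 + 57.336 = 2564.511 µg/L·hr
F = (AUC_ev/D_ev)/(AUC_iv/D_iv) = (2564.511/200)/(2479.295/100) = 12.822555/24.79295 = 0.5172

F = 0.517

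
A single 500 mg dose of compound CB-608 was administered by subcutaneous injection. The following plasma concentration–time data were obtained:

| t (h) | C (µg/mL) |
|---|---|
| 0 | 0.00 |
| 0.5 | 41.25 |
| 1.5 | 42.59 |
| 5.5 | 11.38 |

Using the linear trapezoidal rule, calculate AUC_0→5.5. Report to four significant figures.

Trapezoidal AUC_0→5.5:
  [0→0.5]: (0.00+41.25)/2 × 0.5 = 10.3125
  [0.5→1.5]: (41.25+42.59)/2 × 1 = 41.92
  [1.5→5.5]: (42.59+11.38)/2 × 4 = 107.94
  Sum = 160.1725 µg/mL·h

AUC = 160.2 µg/mL·h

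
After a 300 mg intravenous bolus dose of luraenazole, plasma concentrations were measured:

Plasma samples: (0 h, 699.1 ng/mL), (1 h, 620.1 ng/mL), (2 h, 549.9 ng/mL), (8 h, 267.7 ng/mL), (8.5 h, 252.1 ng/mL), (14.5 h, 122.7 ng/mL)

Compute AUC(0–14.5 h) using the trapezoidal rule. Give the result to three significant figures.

Trapezoidal AUC_0→14.5:
  [0→1]: (699.1+620.1)/2 × 1 = 659.6
  [1→2]: (620.1+549.9)/2 × 1 = 585.0
  [2→8]: (549.9+267.7)/2 × 6 = 2452.8
  [8→8.5]: (267.7+252.1)/2 × 0.5 = 129.95
  [8.5→14.5]: (252.1+122.7)/2 × 6 = 1124.4
  Sum = 4951.75 ng/mL·h

AUC = 4950 ng/mL·h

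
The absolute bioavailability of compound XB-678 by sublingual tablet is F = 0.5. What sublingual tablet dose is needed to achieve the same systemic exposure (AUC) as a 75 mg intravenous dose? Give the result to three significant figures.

D_sublingual = 150 mg

For equal systemic exposure: F × D_ev = D_iv
D_ev = D_iv / F = 75 / 0.5 = 150 mg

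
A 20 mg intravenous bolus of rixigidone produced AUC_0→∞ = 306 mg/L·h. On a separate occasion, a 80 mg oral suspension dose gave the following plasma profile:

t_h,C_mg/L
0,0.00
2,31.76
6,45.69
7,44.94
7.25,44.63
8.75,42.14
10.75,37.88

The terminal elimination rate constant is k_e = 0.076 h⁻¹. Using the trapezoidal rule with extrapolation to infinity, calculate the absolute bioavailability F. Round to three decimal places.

F = 0.724

Trapezoidal AUC_0→10.75 (oral suspension):
  [0→2]: (0.00+31.76)/2 × 2 = 31.76
  [2→6]: (31.76+45.69)/2 × 4 = 154.9
  [6→7]: (45.69+44.94)/2 × 1 = 45.315
  [7→7.25]: (44.94+44.63)/2 × 0.25 = 11.19625
  [7.25→8.75]: (44.63+42.14)/2 × 1.5 = 65.0775
  [8.75→10.75]: (42.14+37.88)/2 × 2 = 80.02
  Sum = 388.26875 mg/L·h
Tail: C_last/k_e = 37.88/0.076 = 498.421
AUC_0→∞ (oral suspension) = 388.26875 + 498.421 = 886.68975 mg/L·h
F = (AUC_ev/D_ev)/(AUC_iv/D_iv) = (886.68975/80)/(306/20) = 11.0836/15.3 = 0.7244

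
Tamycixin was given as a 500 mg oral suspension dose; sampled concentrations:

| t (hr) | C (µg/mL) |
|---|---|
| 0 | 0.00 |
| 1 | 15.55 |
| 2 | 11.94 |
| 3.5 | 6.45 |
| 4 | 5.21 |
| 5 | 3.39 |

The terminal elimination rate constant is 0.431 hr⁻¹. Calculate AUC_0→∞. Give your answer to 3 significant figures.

AUC = 50.4 µg/mL·hr

Trapezoidal AUC_0→5:
  [0→1]: (0.00+15.55)/2 × 1 = 7.775
  [1→2]: (15.55+11.94)/2 × 1 = 13.745
  [2→3.5]: (11.94+6.45)/2 × 1.5 = 13.7925
  [3.5→4]: (6.45+5.21)/2 × 0.5 = 2.915
  [4→5]: (5.21+3.39)/2 × 1 = 4.3
  Sum = 42.5275 µg/mL·hr
Extrapolated tail: C_last / k_e = 3.39 / 0.431 = 7.865
AUC_0→∞ = 42.5275 + 7.865 = 50.3925 µg/mL·hr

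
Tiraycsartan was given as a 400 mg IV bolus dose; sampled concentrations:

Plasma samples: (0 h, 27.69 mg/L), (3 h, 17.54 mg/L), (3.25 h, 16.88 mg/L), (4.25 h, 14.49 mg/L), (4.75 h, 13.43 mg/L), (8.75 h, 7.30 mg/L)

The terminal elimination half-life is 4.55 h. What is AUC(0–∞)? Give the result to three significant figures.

AUC = 184 mg/L·h

Trapezoidal AUC_0→8.75:
  [0→3]: (27.69+17.54)/2 × 3 = 67.845
  [3→3.25]: (17.54+16.88)/2 × 0.25 = 4.3025
  [3.25→4.25]: (16.88+14.49)/2 × 1 = 15.685
  [4.25→4.75]: (14.49+13.43)/2 × 0.5 = 6.98
  [4.75→8.75]: (13.43+7.30)/2 × 4 = 41.46
  Sum = 136.2725 mg/L·h
k_e = ln2 / t½ = 0.693147 / 4.55 = 0.1523 h^-1
Extrapolated tail: C_last / k_e = 7.30 / 0.1523 = 47.932
AUC_0→∞ = 136.2725 + 47.932 = 184.2045 mg/L·h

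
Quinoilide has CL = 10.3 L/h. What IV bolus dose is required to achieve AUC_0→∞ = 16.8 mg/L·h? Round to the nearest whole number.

Dose_iv = CL × AUC_0→∞
     = 10.3 × 16.8 = 173.04 mg

Dose = 173 mg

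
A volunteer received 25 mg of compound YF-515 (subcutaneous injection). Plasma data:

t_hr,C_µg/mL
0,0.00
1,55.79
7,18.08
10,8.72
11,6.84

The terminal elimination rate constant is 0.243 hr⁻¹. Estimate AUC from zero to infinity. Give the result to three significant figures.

AUC = 326 µg/mL·hr

Trapezoidal AUC_0→11:
  [0→1]: (0.00+55.79)/2 × 1 = 27.895
  [1→7]: (55.79+18.08)/2 × 6 = 221.61
  [7→10]: (18.08+8.72)/2 × 3 = 40.2
  [10→11]: (8.72+6.84)/2 × 1 = 7.78
  Sum = 297.485 µg/mL·hr
Extrapolated tail: C_last / k_e = 6.84 / 0.243 = 28.148
AUC_0→∞ = 297.485 + 28.148 = 325.633 µg/mL·hr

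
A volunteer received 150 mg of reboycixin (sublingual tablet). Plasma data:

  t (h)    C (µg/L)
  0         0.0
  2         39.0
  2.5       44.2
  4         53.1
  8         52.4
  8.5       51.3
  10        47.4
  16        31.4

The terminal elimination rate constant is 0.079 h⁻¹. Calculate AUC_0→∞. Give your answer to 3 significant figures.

AUC = 1080 µg/L·h

Trapezoidal AUC_0→16:
  [0→2]: (0.0+39.0)/2 × 2 = 39.0
  [2→2.5]: (39.0+44.2)/2 × 0.5 = 20.8
  [2.5→4]: (44.2+53.1)/2 × 1.5 = 72.975
  [4→8]: (53.1+52.4)/2 × 4 = 211.0
  [8→8.5]: (52.4+51.3)/2 × 0.5 = 25.925
  [8.5→10]: (51.3+47.4)/2 × 1.5 = 74.025
  [10→16]: (47.4+31.4)/2 × 6 = 236.4
  Sum = 680.125 µg/L·h
Extrapolated tail: C_last / k_e = 31.4 / 0.079 = 397.468
AUC_0→∞ = 680.125 + 397.468 = 1077.593 µg/L·h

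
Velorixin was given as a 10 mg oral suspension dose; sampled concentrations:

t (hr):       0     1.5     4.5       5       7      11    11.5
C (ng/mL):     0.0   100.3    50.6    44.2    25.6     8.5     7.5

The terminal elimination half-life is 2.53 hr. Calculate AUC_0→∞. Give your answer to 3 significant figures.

Trapezoidal AUC_0→11.5:
  [0→1.5]: (0.0+100.3)/2 × 1.5 = 75.225
  [1.5→4.5]: (100.3+50.6)/2 × 3 = 226.35
  [4.5→5]: (50.6+44.2)/2 × 0.5 = 23.7
  [5→7]: (44.2+25.6)/2 × 2 = 69.8
  [7→11]: (25.6+8.5)/2 × 4 = 68.2
  [11→11.5]: (8.5+7.5)/2 × 0.5 = 4.0
  Sum = 467.275 ng/mL·hr
k_e = ln2 / t½ = 0.693147 / 2.53 = 0.2740 hr^-1
Extrapolated tail: C_last / k_e = 7.5 / 0.274 = 27.372
AUC_0→∞ = 467.275 + 27.372 = 494.647 ng/mL·hr

AUC = 495 ng/mL·hr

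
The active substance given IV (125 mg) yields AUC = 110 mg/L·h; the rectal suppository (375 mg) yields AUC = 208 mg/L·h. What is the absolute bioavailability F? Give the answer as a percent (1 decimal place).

F = 63.0%

F = (AUC_ev / D_ev) / (AUC_iv / D_iv)
  = (208/375) / (110/125)
  = 0.554667 / 0.88 = 0.6303
  = 63.03%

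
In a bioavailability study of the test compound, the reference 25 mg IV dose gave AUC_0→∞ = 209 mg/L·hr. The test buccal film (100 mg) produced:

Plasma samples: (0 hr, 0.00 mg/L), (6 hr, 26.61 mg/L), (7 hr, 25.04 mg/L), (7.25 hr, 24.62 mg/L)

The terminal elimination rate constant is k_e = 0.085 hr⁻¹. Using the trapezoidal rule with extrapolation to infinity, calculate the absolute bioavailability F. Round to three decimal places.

F = 0.480

Trapezoidal AUC_0→7.25 (buccal film):
  [0→6]: (0.00+26.61)/2 × 6 = 79.83
  [6→7]: (26.61+25.04)/2 × 1 = 25.825
  [7→7.25]: (25.04+24.62)/2 × 0.25 = 6.2075
  Sum = 111.8625 mg/L·hr
Tail: C_last/k_e = 24.62/0.085 = 289.647
AUC_0→∞ (buccal film) = 111.8625 + 289.647 = 401.5095 mg/L·hr
F = (AUC_ev/D_ev)/(AUC_iv/D_iv) = (401.5095/100)/(209/25) = 4.015095/8.36 = 0.4803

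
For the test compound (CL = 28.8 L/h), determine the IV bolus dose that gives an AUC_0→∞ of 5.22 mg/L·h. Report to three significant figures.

Dose_iv = CL × AUC_0→∞
     = 28.8 × 5.22 = 150.336 mg

Dose = 150 mg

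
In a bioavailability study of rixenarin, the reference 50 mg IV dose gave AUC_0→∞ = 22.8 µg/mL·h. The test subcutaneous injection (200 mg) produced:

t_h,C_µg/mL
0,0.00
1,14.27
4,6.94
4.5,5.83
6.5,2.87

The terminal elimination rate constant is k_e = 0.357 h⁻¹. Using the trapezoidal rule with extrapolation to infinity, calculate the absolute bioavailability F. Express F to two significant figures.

Trapezoidal AUC_0→6.5 (subcutaneous injection):
  [0→1]: (0.00+14.27)/2 × 1 = 7.135
  [1→4]: (14.27+6.94)/2 × 3 = 31.815
  [4→4.5]: (6.94+5.83)/2 × 0.5 = 3.1925
  [4.5→6.5]: (5.83+2.87)/2 × 2 = 8.7
  Sum = 50.8425 µg/mL·h
Tail: C_last/k_e = 2.87/0.357 = 8.039
AUC_0→∞ (subcutaneous injection) = 50.8425 + 8.039 = 58.8815 µg/mL·h
F = (AUC_ev/D_ev)/(AUC_iv/D_iv) = (58.8815/200)/(22.8/50) = 0.2944075/0.456 = 0.6456

F = 0.65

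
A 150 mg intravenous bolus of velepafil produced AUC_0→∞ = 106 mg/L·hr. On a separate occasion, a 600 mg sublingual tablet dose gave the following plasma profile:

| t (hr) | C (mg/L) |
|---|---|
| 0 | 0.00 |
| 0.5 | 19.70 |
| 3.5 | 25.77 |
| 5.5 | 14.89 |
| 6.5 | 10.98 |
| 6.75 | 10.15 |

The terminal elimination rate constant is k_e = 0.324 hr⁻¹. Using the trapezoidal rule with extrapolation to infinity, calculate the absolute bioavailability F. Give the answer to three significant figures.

Trapezoidal AUC_0→6.75 (sublingual tablet):
  [0→0.5]: (0.00+19.70)/2 × 0.5 = 4.925
  [0.5→3.5]: (19.70+25.77)/2 × 3 = 68.205
  [3.5→5.5]: (25.77+14.89)/2 × 2 = 40.66
  [5.5→6.5]: (14.89+10.98)/2 × 1 = 12.935
  [6.5→6.75]: (10.98+10.15)/2 × 0.25 = 2.64125
  Sum = 129.36625 mg/L·hr
Tail: C_last/k_e = 10.15/0.324 = 31.327
AUC_0→∞ (sublingual tablet) = 129.36625 + 31.327 = 160.69325 mg/L·hr
F = (AUC_ev/D_ev)/(AUC_iv/D_iv) = (160.69325/600)/(106/150) = 0.267822/0.706667 = 0.3790

F = 0.379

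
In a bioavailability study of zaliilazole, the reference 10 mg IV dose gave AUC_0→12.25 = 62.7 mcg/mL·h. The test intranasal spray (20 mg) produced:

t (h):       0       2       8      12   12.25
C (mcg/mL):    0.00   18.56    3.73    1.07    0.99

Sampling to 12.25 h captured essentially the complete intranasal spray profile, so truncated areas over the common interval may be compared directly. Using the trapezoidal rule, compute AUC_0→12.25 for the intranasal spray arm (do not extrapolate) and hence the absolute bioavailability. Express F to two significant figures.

Trapezoidal AUC_0→12.25 (intranasal spray):
  [0→2]: (0.00+18.56)/2 × 2 = 18.56
  [2→8]: (18.56+3.73)/2 × 6 = 66.87
  [8→12]: (3.73+1.07)/2 × 4 = 9.6
  [12→12.25]: (1.07+0.99)/2 × 0.25 = 0.2575
  Sum = 95.2875 mcg/mL·h
F = (AUC_ev/D_ev)/(AUC_iv/D_iv) = (95.2875/20)/(62.7/10) = 4.764375/6.27 = 0.7599

F = 0.76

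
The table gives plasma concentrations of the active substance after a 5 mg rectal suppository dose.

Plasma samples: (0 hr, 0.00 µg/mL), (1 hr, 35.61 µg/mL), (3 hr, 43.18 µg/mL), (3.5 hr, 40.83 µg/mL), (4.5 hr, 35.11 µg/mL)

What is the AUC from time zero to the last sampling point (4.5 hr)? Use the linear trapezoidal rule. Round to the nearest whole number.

Trapezoidal AUC_0→4.5:
  [0→1]: (0.00+35.61)/2 × 1 = 17.805
  [1→3]: (35.61+43.18)/2 × 2 = 78.79
  [3→3.5]: (43.18+40.83)/2 × 0.5 = 21.0025
  [3.5→4.5]: (40.83+35.11)/2 × 1 = 37.97
  Sum = 155.5675 µg/mL·hr

AUC = 156 µg/mL·hr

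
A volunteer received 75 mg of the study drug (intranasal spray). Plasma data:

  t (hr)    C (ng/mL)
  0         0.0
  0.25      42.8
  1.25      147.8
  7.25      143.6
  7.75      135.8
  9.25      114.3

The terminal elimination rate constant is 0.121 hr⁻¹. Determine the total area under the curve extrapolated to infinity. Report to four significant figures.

Trapezoidal AUC_0→9.25:
  [0→0.25]: (0.0+42.8)/2 × 0.25 = 5.35
  [0.25→1.25]: (42.8+147.8)/2 × 1 = 95.3
  [1.25→7.25]: (147.8+143.6)/2 × 6 = 874.2
  [7.25→7.75]: (143.6+135.8)/2 × 0.5 = 69.85
  [7.75→9.25]: (135.8+114.3)/2 × 1.5 = 187.575
  Sum = 1232.275 ng/mL·hr
Extrapolated tail: C_last / k_e = 114.3 / 0.121 = 944.628
AUC_0→∞ = 1232.275 + 944.628 = 2176.903 ng/mL·hr

AUC = 2177 ng/mL·hr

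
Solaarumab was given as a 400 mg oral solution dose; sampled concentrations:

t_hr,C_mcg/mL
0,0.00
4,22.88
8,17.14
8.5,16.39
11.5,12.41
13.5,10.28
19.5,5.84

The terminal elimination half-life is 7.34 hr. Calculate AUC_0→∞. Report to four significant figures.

Trapezoidal AUC_0→19.5:
  [0→4]: (0.00+22.88)/2 × 4 = 45.76
  [4→8]: (22.88+17.14)/2 × 4 = 80.04
  [8→8.5]: (17.14+16.39)/2 × 0.5 = 8.3825
  [8.5→11.5]: (16.39+12.41)/2 × 3 = 43.2
  [11.5→13.5]: (12.41+10.28)/2 × 2 = 22.69
  [13.5→19.5]: (10.28+5.84)/2 × 6 = 48.36
  Sum = 248.4325 mcg/mL·hr
k_e = ln2 / t½ = 0.693147 / 7.34 = 0.0944 hr^-1
Extrapolated tail: C_last / k_e = 5.84 / 0.0944 = 61.864
AUC_0→∞ = 248.4325 + 61.864 = 310.2965 mcg/mL·hr

AUC = 310.3 mcg/mL·hr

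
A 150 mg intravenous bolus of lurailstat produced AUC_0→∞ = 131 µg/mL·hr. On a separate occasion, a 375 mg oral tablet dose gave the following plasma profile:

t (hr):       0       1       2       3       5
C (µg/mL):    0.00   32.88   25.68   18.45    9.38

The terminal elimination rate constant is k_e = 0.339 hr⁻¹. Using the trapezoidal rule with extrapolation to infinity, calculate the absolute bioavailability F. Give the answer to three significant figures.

F = 0.376

Trapezoidal AUC_0→5 (oral tablet):
  [0→1]: (0.00+32.88)/2 × 1 = 16.44
  [1→2]: (32.88+25.68)/2 × 1 = 29.28
  [2→3]: (25.68+18.45)/2 × 1 = 22.065
  [3→5]: (18.45+9.38)/2 × 2 = 27.83
  Sum = 95.615 µg/mL·hr
Tail: C_last/k_e = 9.38/0.339 = 27.670
AUC_0→∞ (oral tablet) = 95.615 + 27.670 = 123.285 µg/mL·hr
F = (AUC_ev/D_ev)/(AUC_iv/D_iv) = (123.285/375)/(131/150) = 0.32876/0.873333 = 0.3764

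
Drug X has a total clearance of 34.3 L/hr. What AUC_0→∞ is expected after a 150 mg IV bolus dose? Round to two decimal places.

AUC_0→∞ = Dose_iv / CL
        = 150 / 34.3 = 4.37318 mg/L·hr

AUC = 4.37 mg/L·hr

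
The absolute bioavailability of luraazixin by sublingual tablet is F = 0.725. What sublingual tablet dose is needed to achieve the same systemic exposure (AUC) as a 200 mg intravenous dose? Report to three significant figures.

D_sublingual = 276 mg

For equal systemic exposure: F × D_ev = D_iv
D_ev = D_iv / F = 200 / 0.725 = 275.862 mg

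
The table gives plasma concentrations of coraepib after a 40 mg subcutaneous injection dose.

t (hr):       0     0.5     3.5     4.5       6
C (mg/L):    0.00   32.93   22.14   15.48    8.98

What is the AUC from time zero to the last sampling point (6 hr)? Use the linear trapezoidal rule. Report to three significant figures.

Trapezoidal AUC_0→6:
  [0→0.5]: (0.00+32.93)/2 × 0.5 = 8.2325
  [0.5→3.5]: (32.93+22.14)/2 × 3 = 82.605
  [3.5→4.5]: (22.14+15.48)/2 × 1 = 18.81
  [4.5→6]: (15.48+8.98)/2 × 1.5 = 18.345
  Sum = 127.9925 mg/L·hr

AUC = 128 mg/L·hr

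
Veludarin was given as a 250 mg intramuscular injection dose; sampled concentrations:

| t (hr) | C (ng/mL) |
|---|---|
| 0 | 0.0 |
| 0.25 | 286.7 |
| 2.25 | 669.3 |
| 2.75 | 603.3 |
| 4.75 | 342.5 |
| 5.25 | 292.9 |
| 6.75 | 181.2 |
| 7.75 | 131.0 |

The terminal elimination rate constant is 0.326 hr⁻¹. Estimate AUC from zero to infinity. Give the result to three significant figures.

Trapezoidal AUC_0→7.75:
  [0→0.25]: (0.0+286.7)/2 × 0.25 = 35.8375
  [0.25→2.25]: (286.7+669.3)/2 × 2 = 956.0
  [2.25→2.75]: (669.3+603.3)/2 × 0.5 = 318.15
  [2.75→4.75]: (603.3+342.5)/2 × 2 = 945.8
  [4.75→5.25]: (342.5+292.9)/2 × 0.5 = 158.85
  [5.25→6.75]: (292.9+181.2)/2 × 1.5 = 355.575
  [6.75→7.75]: (181.2+131.0)/2 × 1 = 156.1
  Sum = 2926.3125 ng/mL·hr
Extrapolated tail: C_last / k_e = 131.0 / 0.326 = 401.840
AUC_0→∞ = 2926.3125 + 401.840 = 3328.1525 ng/mL·hr

AUC = 3330 ng/mL·hr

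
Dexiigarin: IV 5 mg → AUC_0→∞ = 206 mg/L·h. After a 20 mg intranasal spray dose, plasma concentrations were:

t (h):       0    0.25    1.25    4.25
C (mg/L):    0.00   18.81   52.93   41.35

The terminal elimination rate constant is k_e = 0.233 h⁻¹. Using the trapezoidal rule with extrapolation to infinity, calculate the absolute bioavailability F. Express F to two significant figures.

Trapezoidal AUC_0→4.25 (intranasal spray):
  [0→0.25]: (0.00+18.81)/2 × 0.25 = 2.35125
  [0.25→1.25]: (18.81+52.93)/2 × 1 = 35.87
  [1.25→4.25]: (52.93+41.35)/2 × 3 = 141.42
  Sum = 179.64125 mg/L·h
Tail: C_last/k_e = 41.35/0.233 = 177.468
AUC_0→∞ (intranasal spray) = 179.64125 + 177.468 = 357.10925 mg/L·h
F = (AUC_ev/D_ev)/(AUC_iv/D_iv) = (357.10925/20)/(206/5) = 17.8555/41.2 = 0.4334

F = 0.43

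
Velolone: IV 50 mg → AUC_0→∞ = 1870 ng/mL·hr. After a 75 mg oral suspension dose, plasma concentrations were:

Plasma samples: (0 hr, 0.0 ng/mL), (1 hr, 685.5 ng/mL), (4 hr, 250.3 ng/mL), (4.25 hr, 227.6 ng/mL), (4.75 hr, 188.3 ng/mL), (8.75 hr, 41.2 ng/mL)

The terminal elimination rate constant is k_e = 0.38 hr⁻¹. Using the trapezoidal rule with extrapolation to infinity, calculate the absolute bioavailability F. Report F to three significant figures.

F = 0.883

Trapezoidal AUC_0→8.75 (oral suspension):
  [0→1]: (0.0+685.5)/2 × 1 = 342.75
  [1→4]: (685.5+250.3)/2 × 3 = 1403.7
  [4→4.25]: (250.3+227.6)/2 × 0.25 = 59.7375
  [4.25→4.75]: (227.6+188.3)/2 × 0.5 = 103.975
  [4.75→8.75]: (188.3+41.2)/2 × 4 = 459.0
  Sum = 2369.1625 ng/mL·hr
Tail: C_last/k_e = 41.2/0.38 = 108.421
AUC_0→∞ (oral suspension) = 2369.1625 + 108.421 = 2477.5835 ng/mL·hr
F = (AUC_ev/D_ev)/(AUC_iv/D_iv) = (2477.5835/75)/(1870/50) = 33.0344/37.4 = 0.8833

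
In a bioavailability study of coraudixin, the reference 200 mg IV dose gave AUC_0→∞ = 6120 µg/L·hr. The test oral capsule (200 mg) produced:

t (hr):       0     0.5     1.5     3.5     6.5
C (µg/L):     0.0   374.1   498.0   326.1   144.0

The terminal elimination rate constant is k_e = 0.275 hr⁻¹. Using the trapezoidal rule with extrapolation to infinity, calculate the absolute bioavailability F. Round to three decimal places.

F = 0.422

Trapezoidal AUC_0→6.5 (oral capsule):
  [0→0.5]: (0.0+374.1)/2 × 0.5 = 93.525
  [0.5→1.5]: (374.1+498.0)/2 × 1 = 436.05
  [1.5→3.5]: (498.0+326.1)/2 × 2 = 824.1
  [3.5→6.5]: (326.1+144.0)/2 × 3 = 705.15
  Sum = 2058.825 µg/L·hr
Tail: C_last/k_e = 144.0/0.275 = 523.636
AUC_0→∞ (oral capsule) = 2058.825 + 523.636 = 2582.461 µg/L·hr
F = (AUC_ev/D_ev)/(AUC_iv/D_iv) = (2582.461/200)/(6120/200) = 12.912305/30.6 = 0.4220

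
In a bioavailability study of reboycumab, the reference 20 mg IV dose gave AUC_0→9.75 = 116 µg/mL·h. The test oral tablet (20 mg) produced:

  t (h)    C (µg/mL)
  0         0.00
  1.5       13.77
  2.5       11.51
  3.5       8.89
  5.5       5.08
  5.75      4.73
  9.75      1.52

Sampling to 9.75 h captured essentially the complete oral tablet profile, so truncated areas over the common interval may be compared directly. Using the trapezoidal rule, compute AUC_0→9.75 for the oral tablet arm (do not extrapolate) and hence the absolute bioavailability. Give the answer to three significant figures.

Trapezoidal AUC_0→9.75 (oral tablet):
  [0→1.5]: (0.00+13.77)/2 × 1.5 = 10.3275
  [1.5→2.5]: (13.77+11.51)/2 × 1 = 12.64
  [2.5→3.5]: (11.51+8.89)/2 × 1 = 10.2
  [3.5→5.5]: (8.89+5.08)/2 × 2 = 13.97
  [5.5→5.75]: (5.08+4.73)/2 × 0.25 = 1.22625
  [5.75→9.75]: (4.73+1.52)/2 × 4 = 12.5
  Sum = 60.86375 µg/mL·h
F = (AUC_ev/D_ev)/(AUC_iv/D_iv) = (60.86375/20)/(116/20) = 3.0431875/5.8 = 0.5247

F = 0.525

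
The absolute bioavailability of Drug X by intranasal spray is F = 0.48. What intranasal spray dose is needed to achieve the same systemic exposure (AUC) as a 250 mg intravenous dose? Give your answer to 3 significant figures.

D_intranasal = 521 mg

For equal systemic exposure: F × D_ev = D_iv
D_ev = D_iv / F = 250 / 0.48 = 520.833 mg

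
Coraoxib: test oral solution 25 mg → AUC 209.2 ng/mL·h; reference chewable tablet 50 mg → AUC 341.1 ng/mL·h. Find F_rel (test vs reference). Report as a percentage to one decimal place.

F_rel = 122.7%

F_rel = (AUC_test/D_test) / (AUC_ref/D_ref)
      = (209.2/25) / (341.1/50)
      = 8.368 / 6.822 = 1.2266 = 122.66%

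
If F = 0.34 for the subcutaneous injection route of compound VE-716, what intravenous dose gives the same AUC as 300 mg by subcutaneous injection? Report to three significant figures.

Systemic exposure from an extravascular dose = F × D_ev, so the equivalent IV dose is F × D_ev.
D_iv = F × D_ev = 0.34 × 300 = 102 mg

D_iv = 102 mg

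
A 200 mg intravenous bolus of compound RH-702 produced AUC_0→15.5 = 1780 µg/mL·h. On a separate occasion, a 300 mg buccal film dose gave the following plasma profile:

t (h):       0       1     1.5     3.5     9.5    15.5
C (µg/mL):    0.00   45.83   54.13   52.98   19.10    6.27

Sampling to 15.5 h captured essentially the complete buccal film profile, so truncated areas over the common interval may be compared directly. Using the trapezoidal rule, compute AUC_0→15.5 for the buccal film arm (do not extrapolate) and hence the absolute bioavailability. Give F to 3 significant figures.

Trapezoidal AUC_0→15.5 (buccal film):
  [0→1]: (0.00+45.83)/2 × 1 = 22.915
  [1→1.5]: (45.83+54.13)/2 × 0.5 = 24.99
  [1.5→3.5]: (54.13+52.98)/2 × 2 = 107.11
  [3.5→9.5]: (52.98+19.10)/2 × 6 = 216.24
  [9.5→15.5]: (19.10+6.27)/2 × 6 = 76.11
  Sum = 447.365 µg/mL·h
F = (AUC_ev/D_ev)/(AUC_iv/D_iv) = (447.365/300)/(1780/200) = 1.49122/8.9 = 0.1676

F = 0.168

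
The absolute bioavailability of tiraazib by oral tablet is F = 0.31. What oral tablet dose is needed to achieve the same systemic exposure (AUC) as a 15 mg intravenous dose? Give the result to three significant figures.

D_oral = 48.4 mg

For equal systemic exposure: F × D_ev = D_iv
D_ev = D_iv / F = 15 / 0.31 = 48.3871 mg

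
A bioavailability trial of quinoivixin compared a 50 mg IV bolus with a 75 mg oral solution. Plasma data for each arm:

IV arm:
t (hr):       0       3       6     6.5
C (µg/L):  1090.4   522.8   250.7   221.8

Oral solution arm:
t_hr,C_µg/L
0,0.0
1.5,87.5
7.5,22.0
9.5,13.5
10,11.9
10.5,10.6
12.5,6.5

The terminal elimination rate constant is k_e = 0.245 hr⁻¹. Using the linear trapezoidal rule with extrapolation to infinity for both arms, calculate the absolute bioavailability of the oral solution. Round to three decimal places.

F = 0.070

Trapezoidal AUC_0→6.5 (IV):
  [0→3]: (1090.4+522.8)/2 × 3 = 2419.8
  [3→6]: (522.8+250.7)/2 × 3 = 1160.25
  [6→6.5]: (250.7+221.8)/2 × 0.5 = 118.125
  Sum = 3698.175 µg/L·hr
IV tail: 221.8/0.245 = 905.306; AUC_iv,0→∞ = 3698.175 + 905.306 = 4603.481 µg/L·hr
Trapezoidal AUC_0→12.5 (oral solution):
  [0→1.5]: (0.0+87.5)/2 × 1.5 = 65.625
  [1.5→7.5]: (87.5+22.0)/2 × 6 = 328.5
  [7.5→9.5]: (22.0+13.5)/2 × 2 = 35.5
  [9.5→10]: (13.5+11.9)/2 × 0.5 = 6.35
  [10→10.5]: (11.9+10.6)/2 × 0.5 = 5.625
  [10.5→12.5]: (10.6+6.5)/2 × 2 = 17.1
  Sum = 458.7 µg/L·hr
oral solution tail: 6.5/0.245 = 26.531; AUC_ev,0→∞ = 458.7 + 26.531 = 485.231 µg/L·hr
F = (AUC_ev/D_ev)/(AUC_iv/D_iv) = (485.231/75)/(4603.481/50) = 6.46975/92.06962 = 0.0703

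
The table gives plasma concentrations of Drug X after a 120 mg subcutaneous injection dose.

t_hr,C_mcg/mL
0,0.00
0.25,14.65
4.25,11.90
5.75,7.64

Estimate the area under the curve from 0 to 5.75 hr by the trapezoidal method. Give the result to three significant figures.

AUC = 69.6 mcg/mL·hr

Trapezoidal AUC_0→5.75:
  [0→0.25]: (0.00+14.65)/2 × 0.25 = 1.83125
  [0.25→4.25]: (14.65+11.90)/2 × 4 = 53.1
  [4.25→5.75]: (11.90+7.64)/2 × 1.5 = 14.655
  Sum = 69.58625 mcg/mL·hr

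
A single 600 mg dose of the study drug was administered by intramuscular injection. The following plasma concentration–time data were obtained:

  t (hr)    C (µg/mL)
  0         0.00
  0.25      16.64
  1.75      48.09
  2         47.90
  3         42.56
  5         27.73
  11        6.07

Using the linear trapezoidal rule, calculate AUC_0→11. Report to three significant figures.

AUC = 280 µg/mL·hr

Trapezoidal AUC_0→11:
  [0→0.25]: (0.00+16.64)/2 × 0.25 = 2.08
  [0.25→1.75]: (16.64+48.09)/2 × 1.5 = 48.5475
  [1.75→2]: (48.09+47.90)/2 × 0.25 = 11.99875
  [2→3]: (47.90+42.56)/2 × 1 = 45.23
  [3→5]: (42.56+27.73)/2 × 2 = 70.29
  [5→11]: (27.73+6.07)/2 × 6 = 101.4
  Sum = 279.54625 µg/mL·hr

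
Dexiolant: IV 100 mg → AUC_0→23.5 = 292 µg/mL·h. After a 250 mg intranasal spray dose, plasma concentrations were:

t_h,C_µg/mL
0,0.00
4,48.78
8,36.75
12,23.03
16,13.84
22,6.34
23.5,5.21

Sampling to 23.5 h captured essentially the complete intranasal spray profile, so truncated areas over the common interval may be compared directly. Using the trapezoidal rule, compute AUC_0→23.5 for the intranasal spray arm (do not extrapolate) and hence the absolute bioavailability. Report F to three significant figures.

Trapezoidal AUC_0→23.5 (intranasal spray):
  [0→4]: (0.00+48.78)/2 × 4 = 97.56
  [4→8]: (48.78+36.75)/2 × 4 = 171.06
  [8→12]: (36.75+23.03)/2 × 4 = 119.56
  [12→16]: (23.03+13.84)/2 × 4 = 73.74
  [16→22]: (13.84+6.34)/2 × 6 = 60.54
  [22→23.5]: (6.34+5.21)/2 × 1.5 = 8.6625
  Sum = 531.1225 µg/mL·h
F = (AUC_ev/D_ev)/(AUC_iv/D_iv) = (531.1225/250)/(292/100) = 2.12449/2.92 = 0.7276

F = 0.728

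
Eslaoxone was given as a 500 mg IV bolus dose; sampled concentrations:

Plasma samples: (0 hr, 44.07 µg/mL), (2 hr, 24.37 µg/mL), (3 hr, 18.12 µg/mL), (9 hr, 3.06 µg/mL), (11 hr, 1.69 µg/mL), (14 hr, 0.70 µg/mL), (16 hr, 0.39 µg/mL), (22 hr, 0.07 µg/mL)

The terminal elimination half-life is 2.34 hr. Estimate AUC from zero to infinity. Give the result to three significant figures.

Trapezoidal AUC_0→22:
  [0→2]: (44.07+24.37)/2 × 2 = 68.44
  [2→3]: (24.37+18.12)/2 × 1 = 21.245
  [3→9]: (18.12+3.06)/2 × 6 = 63.54
  [9→11]: (3.06+1.69)/2 × 2 = 4.75
  [11→14]: (1.69+0.70)/2 × 3 = 3.585
  [14→16]: (0.70+0.39)/2 × 2 = 1.09
  [16→22]: (0.39+0.07)/2 × 6 = 1.38
  Sum = 164.03 µg/mL·hr
k_e = ln2 / t½ = 0.693147 / 2.34 = 0.2962 hr^-1
Extrapolated tail: C_last / k_e = 0.07 / 0.2962 = 0.236
AUC_0→∞ = 164.03 + 0.236 = 164.266 µg/mL·hr

AUC = 164 µg/mL·hr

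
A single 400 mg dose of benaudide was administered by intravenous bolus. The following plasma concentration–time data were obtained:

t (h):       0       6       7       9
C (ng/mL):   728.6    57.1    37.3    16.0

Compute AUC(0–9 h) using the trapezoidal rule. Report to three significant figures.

AUC = 2460 ng/mL·h

Trapezoidal AUC_0→9:
  [0→6]: (728.6+57.1)/2 × 6 = 2357.1
  [6→7]: (57.1+37.3)/2 × 1 = 47.2
  [7→9]: (37.3+16.0)/2 × 2 = 53.3
  Sum = 2457.6 ng/mL·h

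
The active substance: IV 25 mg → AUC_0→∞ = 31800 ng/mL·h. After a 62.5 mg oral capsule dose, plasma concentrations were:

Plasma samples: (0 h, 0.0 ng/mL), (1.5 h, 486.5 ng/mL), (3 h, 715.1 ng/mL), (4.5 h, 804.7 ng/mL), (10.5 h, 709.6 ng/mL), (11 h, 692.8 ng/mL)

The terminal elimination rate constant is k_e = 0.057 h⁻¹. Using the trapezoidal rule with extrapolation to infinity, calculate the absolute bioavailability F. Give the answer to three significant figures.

Trapezoidal AUC_0→11 (oral capsule):
  [0→1.5]: (0.0+486.5)/2 × 1.5 = 364.875
  [1.5→3]: (486.5+715.1)/2 × 1.5 = 901.2
  [3→4.5]: (715.1+804.7)/2 × 1.5 = 1139.85
  [4.5→10.5]: (804.7+709.6)/2 × 6 = 4542.9
  [10.5→11]: (709.6+692.8)/2 × 0.5 = 350.6
  Sum = 7299.425 ng/mL·h
Tail: C_last/k_e = 692.8/0.057 = 12154.386
AUC_0→∞ (oral capsule) = 7299.425 + 12154.386 = 19453.811 ng/mL·h
F = (AUC_ev/D_ev)/(AUC_iv/D_iv) = (19453.811/62.5)/(31800/25) = 311.261/1272 = 0.2447

F = 0.245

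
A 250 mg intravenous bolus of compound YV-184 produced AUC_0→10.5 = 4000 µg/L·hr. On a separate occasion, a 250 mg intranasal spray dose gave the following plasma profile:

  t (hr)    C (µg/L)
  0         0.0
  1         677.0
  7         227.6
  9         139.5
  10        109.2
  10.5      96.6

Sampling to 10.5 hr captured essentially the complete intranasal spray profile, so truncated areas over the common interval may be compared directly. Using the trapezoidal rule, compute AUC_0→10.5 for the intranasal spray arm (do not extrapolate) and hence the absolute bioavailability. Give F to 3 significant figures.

F = 0.899

Trapezoidal AUC_0→10.5 (intranasal spray):
  [0→1]: (0.0+677.0)/2 × 1 = 338.5
  [1→7]: (677.0+227.6)/2 × 6 = 2713.8
  [7→9]: (227.6+139.5)/2 × 2 = 367.1
  [9→10]: (139.5+109.2)/2 × 1 = 124.35
  [10→10.5]: (109.2+96.6)/2 × 0.5 = 51.45
  Sum = 3595.2 µg/L·hr
F = (AUC_ev/D_ev)/(AUC_iv/D_iv) = (3595.2/250)/(4000/250) = 14.3808/16 = 0.8988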